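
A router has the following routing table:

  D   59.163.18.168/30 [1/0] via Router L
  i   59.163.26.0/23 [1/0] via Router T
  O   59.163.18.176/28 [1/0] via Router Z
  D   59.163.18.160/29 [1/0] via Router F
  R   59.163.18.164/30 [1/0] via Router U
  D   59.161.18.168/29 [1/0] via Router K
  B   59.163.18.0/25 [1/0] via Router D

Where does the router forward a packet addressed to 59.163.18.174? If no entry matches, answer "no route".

no route

No entry's prefix contains 59.163.18.174; there is no default route.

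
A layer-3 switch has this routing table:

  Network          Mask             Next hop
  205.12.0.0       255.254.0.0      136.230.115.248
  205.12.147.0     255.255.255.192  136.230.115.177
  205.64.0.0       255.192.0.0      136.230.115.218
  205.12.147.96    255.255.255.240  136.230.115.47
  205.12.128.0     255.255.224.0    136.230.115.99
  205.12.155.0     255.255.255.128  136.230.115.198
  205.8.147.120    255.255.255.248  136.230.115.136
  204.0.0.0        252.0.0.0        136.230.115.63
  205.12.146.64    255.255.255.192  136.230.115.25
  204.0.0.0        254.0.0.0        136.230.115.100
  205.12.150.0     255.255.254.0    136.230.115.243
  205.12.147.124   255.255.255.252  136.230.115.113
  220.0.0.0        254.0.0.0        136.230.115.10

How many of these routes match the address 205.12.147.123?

Prefixes containing 205.12.147.123:
  204.0.0.0/6 (204.0.0.0 - 207.255.255.255)
  204.0.0.0/7 (204.0.0.0 - 205.255.255.255)
  205.12.0.0/15 (205.12.0.0 - 205.13.255.255)
  205.12.128.0/19 (205.12.128.0 - 205.12.159.255)
Total matching entries: 4.

4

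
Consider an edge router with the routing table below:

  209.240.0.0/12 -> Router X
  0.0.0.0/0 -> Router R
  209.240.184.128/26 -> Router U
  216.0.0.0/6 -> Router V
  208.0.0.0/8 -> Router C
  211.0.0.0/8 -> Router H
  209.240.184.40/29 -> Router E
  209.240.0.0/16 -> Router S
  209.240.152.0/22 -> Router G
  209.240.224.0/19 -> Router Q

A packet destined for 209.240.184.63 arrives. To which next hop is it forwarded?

Router S

Routes whose prefix contains 209.240.184.63:
  0.0.0.0/0 (default, matches everything) -> Router R
  209.240.0.0/12 (209.240.0.0 - 209.255.255.255) -> Router X
  209.240.0.0/16 (209.240.0.0 - 209.240.255.255) -> Router S
More-specific entries that do NOT match:
  209.240.184.40/29 (209.240.184.40 - 209.240.184.47) does not contain 209.240.184.63
  209.240.184.128/26 (209.240.184.128 - 209.240.184.191) does not contain 209.240.184.63
  209.240.152.0/22 (209.240.152.0 - 209.240.155.255) does not contain 209.240.184.63
  209.240.224.0/19 (209.240.224.0 - 209.240.255.255) does not contain 209.240.184.63
Longest matching prefix is /16 -> next hop Router S.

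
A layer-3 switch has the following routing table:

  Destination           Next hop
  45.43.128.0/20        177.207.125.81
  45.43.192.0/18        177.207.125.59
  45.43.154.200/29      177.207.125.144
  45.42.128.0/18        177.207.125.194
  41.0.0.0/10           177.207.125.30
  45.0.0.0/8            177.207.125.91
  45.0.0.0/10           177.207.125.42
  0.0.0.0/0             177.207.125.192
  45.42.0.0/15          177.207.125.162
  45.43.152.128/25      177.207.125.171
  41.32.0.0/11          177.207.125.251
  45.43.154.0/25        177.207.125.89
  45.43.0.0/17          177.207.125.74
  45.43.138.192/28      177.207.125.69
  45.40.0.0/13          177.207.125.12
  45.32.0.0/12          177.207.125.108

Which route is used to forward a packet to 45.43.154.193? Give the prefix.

Entries matching 45.43.154.193:
  0.0.0.0/0 (default, matches everything)
  45.0.0.0/8 (45.0.0.0 - 45.255.255.255)
  45.0.0.0/10 (45.0.0.0 - 45.63.255.255)
  45.32.0.0/12 (45.32.0.0 - 45.47.255.255)
  45.40.0.0/13 (45.40.0.0 - 45.47.255.255)
  45.42.0.0/15 (45.42.0.0 - 45.43.255.255)
Most specific is 45.42.0.0/15.

45.42.0.0/15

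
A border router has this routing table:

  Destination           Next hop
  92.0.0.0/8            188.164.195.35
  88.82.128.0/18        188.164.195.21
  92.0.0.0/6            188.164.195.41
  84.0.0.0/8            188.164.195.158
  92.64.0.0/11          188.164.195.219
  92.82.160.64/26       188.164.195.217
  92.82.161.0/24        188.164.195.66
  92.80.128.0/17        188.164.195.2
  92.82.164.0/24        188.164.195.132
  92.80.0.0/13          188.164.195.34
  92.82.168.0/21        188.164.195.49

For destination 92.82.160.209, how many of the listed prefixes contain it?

Prefixes containing 92.82.160.209:
  92.0.0.0/6 (92.0.0.0 - 95.255.255.255)
  92.0.0.0/8 (92.0.0.0 - 92.255.255.255)
  92.64.0.0/11 (92.64.0.0 - 92.95.255.255)
  92.80.0.0/13 (92.80.0.0 - 92.87.255.255)
Total matching entries: 4.

4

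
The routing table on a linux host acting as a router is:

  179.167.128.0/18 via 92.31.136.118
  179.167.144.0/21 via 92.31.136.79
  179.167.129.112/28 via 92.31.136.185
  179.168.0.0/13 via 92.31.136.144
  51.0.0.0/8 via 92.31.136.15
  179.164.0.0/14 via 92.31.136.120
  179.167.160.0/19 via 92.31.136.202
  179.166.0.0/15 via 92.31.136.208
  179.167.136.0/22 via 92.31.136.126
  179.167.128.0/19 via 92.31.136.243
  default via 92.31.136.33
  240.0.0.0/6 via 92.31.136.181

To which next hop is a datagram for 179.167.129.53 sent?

92.31.136.243

Routes whose prefix contains 179.167.129.53:
  0.0.0.0/0 (default, matches everything) -> 92.31.136.33
  179.164.0.0/14 (179.164.0.0 - 179.167.255.255) -> 92.31.136.120
  179.166.0.0/15 (179.166.0.0 - 179.167.255.255) -> 92.31.136.208
  179.167.128.0/18 (179.167.128.0 - 179.167.191.255) -> 92.31.136.118
  179.167.128.0/19 (179.167.128.0 - 179.167.159.255) -> 92.31.136.243
More-specific entries that do NOT match:
  179.167.129.112/28 (179.167.129.112 - 179.167.129.127) does not contain 179.167.129.53
  179.167.136.0/22 (179.167.136.0 - 179.167.139.255) does not contain 179.167.129.53
  179.167.144.0/21 (179.167.144.0 - 179.167.151.255) does not contain 179.167.129.53
Longest matching prefix is /19 -> next hop 92.31.136.243.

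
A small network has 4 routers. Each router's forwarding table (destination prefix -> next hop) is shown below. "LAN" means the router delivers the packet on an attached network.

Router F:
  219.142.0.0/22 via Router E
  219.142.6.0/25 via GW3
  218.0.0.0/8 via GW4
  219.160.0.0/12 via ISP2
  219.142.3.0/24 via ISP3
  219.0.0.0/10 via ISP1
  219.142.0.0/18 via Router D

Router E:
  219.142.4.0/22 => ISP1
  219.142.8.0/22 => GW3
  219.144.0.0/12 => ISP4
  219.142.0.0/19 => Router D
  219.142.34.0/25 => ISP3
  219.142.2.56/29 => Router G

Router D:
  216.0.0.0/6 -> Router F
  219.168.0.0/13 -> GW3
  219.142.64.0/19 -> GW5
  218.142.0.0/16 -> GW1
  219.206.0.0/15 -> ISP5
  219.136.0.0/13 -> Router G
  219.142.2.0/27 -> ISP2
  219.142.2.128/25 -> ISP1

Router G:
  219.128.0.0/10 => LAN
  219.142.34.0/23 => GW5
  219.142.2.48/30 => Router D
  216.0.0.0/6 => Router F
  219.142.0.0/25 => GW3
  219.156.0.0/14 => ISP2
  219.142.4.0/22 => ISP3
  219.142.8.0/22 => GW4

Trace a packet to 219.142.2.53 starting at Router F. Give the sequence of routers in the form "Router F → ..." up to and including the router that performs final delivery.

At Router F: longest match for 219.142.2.53 is 219.142.0.0/22 -> Router E
At Router E: longest match for 219.142.2.53 is 219.142.0.0/19 -> Router D
At Router D: longest match for 219.142.2.53 is 219.136.0.0/13 -> Router G
At Router G: longest match for 219.142.2.53 is 219.128.0.0/10 -> LAN

Router F → Router E → Router D → Router G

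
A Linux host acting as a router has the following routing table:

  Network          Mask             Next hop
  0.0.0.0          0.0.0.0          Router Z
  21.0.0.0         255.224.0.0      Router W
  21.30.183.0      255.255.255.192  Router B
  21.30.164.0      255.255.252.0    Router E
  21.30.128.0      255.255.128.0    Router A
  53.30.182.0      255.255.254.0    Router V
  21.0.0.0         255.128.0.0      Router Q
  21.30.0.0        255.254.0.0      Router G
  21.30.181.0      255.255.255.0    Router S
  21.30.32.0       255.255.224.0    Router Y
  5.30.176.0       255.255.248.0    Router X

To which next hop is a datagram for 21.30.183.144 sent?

Routes whose prefix contains 21.30.183.144:
  0.0.0.0/0 (default, matches everything) -> Router Z
  21.0.0.0/9 (21.0.0.0 - 21.127.255.255) -> Router Q
  21.0.0.0/11 (21.0.0.0 - 21.31.255.255) -> Router W
  21.30.0.0/15 (21.30.0.0 - 21.31.255.255) -> Router G
  21.30.128.0/17 (21.30.128.0 - 21.30.255.255) -> Router A
More-specific entries that do NOT match:
  21.30.183.0/26 (21.30.183.0 - 21.30.183.63) does not contain 21.30.183.144
  21.30.181.0/24 (21.30.181.0 - 21.30.181.255) does not contain 21.30.183.144
  53.30.182.0/23 (53.30.182.0 - 53.30.183.255) does not contain 21.30.183.144
  21.30.164.0/22 (21.30.164.0 - 21.30.167.255) does not contain 21.30.183.144
  5.30.176.0/21 (5.30.176.0 - 5.30.183.255) does not contain 21.30.183.144
  21.30.32.0/19 (21.30.32.0 - 21.30.63.255) does not contain 21.30.183.144
Longest matching prefix is /17 -> next hop Router A.

Router A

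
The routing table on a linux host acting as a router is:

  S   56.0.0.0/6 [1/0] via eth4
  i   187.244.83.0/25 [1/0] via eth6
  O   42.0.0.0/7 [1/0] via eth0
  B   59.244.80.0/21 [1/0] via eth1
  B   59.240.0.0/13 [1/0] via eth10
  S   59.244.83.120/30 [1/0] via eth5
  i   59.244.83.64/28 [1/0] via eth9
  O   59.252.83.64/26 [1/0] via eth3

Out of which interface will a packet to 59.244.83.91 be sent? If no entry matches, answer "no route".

eth1

Routes whose prefix contains 59.244.83.91:
  56.0.0.0/6 (56.0.0.0 - 59.255.255.255) -> eth4
  59.240.0.0/13 (59.240.0.0 - 59.247.255.255) -> eth10
  59.244.80.0/21 (59.244.80.0 - 59.244.87.255) -> eth1
More-specific entries that do NOT match:
  59.244.83.120/30 (59.244.83.120 - 59.244.83.123) does not contain 59.244.83.91
  59.244.83.64/28 (59.244.83.64 - 59.244.83.79) does not contain 59.244.83.91
  59.252.83.64/26 (59.252.83.64 - 59.252.83.127) does not contain 59.244.83.91
  187.244.83.0/25 (187.244.83.0 - 187.244.83.127) does not contain 59.244.83.91
Longest matching prefix is /21 -> interface eth1.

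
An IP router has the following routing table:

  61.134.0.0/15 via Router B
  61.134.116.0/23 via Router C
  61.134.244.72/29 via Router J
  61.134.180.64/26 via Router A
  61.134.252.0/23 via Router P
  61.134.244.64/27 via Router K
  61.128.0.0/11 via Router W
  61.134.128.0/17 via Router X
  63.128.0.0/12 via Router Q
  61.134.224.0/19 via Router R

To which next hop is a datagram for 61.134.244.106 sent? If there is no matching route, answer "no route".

Router R

Routes whose prefix contains 61.134.244.106:
  61.128.0.0/11 (61.128.0.0 - 61.159.255.255) -> Router W
  61.134.0.0/15 (61.134.0.0 - 61.135.255.255) -> Router B
  61.134.128.0/17 (61.134.128.0 - 61.134.255.255) -> Router X
  61.134.224.0/19 (61.134.224.0 - 61.134.255.255) -> Router R
More-specific entries that do NOT match:
  61.134.244.72/29 (61.134.244.72 - 61.134.244.79) does not contain 61.134.244.106
  61.134.244.64/27 (61.134.244.64 - 61.134.244.95) does not contain 61.134.244.106
  61.134.180.64/26 (61.134.180.64 - 61.134.180.127) does not contain 61.134.244.106
  61.134.116.0/23 (61.134.116.0 - 61.134.117.255) does not contain 61.134.244.106
  61.134.252.0/23 (61.134.252.0 - 61.134.253.255) does not contain 61.134.244.106
Longest matching prefix is /19 -> next hop Router R.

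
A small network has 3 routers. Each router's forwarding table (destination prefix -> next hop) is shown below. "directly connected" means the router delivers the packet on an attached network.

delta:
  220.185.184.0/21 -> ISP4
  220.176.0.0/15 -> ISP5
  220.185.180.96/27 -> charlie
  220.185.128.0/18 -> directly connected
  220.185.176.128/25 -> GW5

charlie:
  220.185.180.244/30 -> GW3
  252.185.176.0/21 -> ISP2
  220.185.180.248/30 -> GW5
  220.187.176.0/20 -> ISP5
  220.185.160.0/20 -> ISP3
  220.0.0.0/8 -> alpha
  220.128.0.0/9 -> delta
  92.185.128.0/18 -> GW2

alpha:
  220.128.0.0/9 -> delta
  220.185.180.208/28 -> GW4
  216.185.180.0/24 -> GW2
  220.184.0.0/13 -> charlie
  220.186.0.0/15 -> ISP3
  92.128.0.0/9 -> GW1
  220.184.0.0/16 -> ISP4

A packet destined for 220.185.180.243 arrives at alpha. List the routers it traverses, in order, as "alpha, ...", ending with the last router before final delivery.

At alpha: longest match for 220.185.180.243 is 220.184.0.0/13 -> charlie
At charlie: longest match for 220.185.180.243 is 220.128.0.0/9 -> delta
At delta: longest match for 220.185.180.243 is 220.185.128.0/18 -> directly connected

alpha, charlie, delta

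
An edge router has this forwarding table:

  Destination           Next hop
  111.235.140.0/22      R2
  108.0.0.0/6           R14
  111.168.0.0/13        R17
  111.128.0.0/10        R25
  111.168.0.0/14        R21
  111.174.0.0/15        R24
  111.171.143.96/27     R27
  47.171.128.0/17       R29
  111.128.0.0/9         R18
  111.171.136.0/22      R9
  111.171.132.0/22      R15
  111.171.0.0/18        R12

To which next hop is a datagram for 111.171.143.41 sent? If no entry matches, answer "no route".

Routes whose prefix contains 111.171.143.41:
  108.0.0.0/6 (108.0.0.0 - 111.255.255.255) -> R14
  111.128.0.0/9 (111.128.0.0 - 111.255.255.255) -> R18
  111.128.0.0/10 (111.128.0.0 - 111.191.255.255) -> R25
  111.168.0.0/13 (111.168.0.0 - 111.175.255.255) -> R17
  111.168.0.0/14 (111.168.0.0 - 111.171.255.255) -> R21
More-specific entries that do NOT match:
  111.171.143.96/27 (111.171.143.96 - 111.171.143.127) does not contain 111.171.143.41
  111.235.140.0/22 (111.235.140.0 - 111.235.143.255) does not contain 111.171.143.41
  111.171.136.0/22 (111.171.136.0 - 111.171.139.255) does not contain 111.171.143.41
  111.171.132.0/22 (111.171.132.0 - 111.171.135.255) does not contain 111.171.143.41
  111.171.0.0/18 (111.171.0.0 - 111.171.63.255) does not contain 111.171.143.41
  47.171.128.0/17 (47.171.128.0 - 47.171.255.255) does not contain 111.171.143.41
  111.174.0.0/15 (111.174.0.0 - 111.175.255.255) does not contain 111.171.143.41
Longest matching prefix is /14 -> next hop R21.

R21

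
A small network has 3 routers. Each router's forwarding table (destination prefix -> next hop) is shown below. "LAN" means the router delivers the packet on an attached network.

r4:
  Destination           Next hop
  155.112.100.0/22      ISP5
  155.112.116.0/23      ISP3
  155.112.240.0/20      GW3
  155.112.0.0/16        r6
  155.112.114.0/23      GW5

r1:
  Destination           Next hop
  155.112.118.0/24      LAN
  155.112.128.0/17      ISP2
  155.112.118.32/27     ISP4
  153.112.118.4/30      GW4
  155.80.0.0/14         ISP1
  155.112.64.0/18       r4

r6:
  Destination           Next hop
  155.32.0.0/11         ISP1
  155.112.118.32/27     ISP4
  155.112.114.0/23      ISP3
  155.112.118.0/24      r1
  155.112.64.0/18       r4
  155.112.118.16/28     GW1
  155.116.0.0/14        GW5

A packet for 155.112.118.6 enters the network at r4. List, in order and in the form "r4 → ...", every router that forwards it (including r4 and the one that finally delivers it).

r4 → r6 → r1

At r4: longest match for 155.112.118.6 is 155.112.0.0/16 -> r6
At r6: longest match for 155.112.118.6 is 155.112.118.0/24 -> r1
At r1: longest match for 155.112.118.6 is 155.112.118.0/24 -> LAN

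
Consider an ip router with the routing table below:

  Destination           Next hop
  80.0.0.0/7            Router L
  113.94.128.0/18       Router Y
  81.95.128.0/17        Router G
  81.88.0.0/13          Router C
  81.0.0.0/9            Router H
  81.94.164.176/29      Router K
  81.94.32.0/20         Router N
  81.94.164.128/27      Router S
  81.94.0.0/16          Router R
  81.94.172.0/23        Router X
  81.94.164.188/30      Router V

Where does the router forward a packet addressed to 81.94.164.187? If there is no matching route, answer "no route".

Router R

Routes whose prefix contains 81.94.164.187:
  80.0.0.0/7 (80.0.0.0 - 81.255.255.255) -> Router L
  81.0.0.0/9 (81.0.0.0 - 81.127.255.255) -> Router H
  81.88.0.0/13 (81.88.0.0 - 81.95.255.255) -> Router C
  81.94.0.0/16 (81.94.0.0 - 81.94.255.255) -> Router R
More-specific entries that do NOT match:
  81.94.164.188/30 (81.94.164.188 - 81.94.164.191) does not contain 81.94.164.187
  81.94.164.176/29 (81.94.164.176 - 81.94.164.183) does not contain 81.94.164.187
  81.94.164.128/27 (81.94.164.128 - 81.94.164.159) does not contain 81.94.164.187
  81.94.172.0/23 (81.94.172.0 - 81.94.173.255) does not contain 81.94.164.187
  81.94.32.0/20 (81.94.32.0 - 81.94.47.255) does not contain 81.94.164.187
  113.94.128.0/18 (113.94.128.0 - 113.94.191.255) does not contain 81.94.164.187
  81.95.128.0/17 (81.95.128.0 - 81.95.255.255) does not contain 81.94.164.187
Longest matching prefix is /16 -> next hop Router R.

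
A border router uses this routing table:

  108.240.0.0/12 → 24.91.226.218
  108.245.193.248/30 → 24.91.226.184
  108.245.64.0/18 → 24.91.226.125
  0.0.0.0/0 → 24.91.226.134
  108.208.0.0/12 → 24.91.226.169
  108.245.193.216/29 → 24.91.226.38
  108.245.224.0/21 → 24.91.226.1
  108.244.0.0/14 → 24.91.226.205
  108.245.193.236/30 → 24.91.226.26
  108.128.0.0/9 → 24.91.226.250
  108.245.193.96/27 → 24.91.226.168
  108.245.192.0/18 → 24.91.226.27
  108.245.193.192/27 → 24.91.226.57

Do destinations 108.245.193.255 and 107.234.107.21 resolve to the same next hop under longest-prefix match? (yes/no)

no

108.245.193.255: longest match 108.245.192.0/18 -> 24.91.226.27
107.234.107.21: longest match 0.0.0.0/0 -> 24.91.226.134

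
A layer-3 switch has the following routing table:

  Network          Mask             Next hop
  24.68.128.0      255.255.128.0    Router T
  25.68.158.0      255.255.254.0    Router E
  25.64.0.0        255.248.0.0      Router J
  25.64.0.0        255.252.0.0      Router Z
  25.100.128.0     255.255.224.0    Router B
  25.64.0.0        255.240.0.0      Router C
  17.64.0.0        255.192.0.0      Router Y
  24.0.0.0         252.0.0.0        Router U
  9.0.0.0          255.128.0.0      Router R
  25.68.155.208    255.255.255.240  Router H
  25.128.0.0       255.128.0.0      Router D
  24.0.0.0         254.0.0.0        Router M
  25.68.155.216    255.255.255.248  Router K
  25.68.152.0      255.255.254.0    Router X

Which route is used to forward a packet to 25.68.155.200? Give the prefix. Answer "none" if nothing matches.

Entries matching 25.68.155.200:
  24.0.0.0/6 (24.0.0.0 - 27.255.255.255)
  24.0.0.0/7 (24.0.0.0 - 25.255.255.255)
  25.64.0.0/12 (25.64.0.0 - 25.79.255.255)
  25.64.0.0/13 (25.64.0.0 - 25.71.255.255)
Most specific is 25.64.0.0/13.

25.64.0.0/13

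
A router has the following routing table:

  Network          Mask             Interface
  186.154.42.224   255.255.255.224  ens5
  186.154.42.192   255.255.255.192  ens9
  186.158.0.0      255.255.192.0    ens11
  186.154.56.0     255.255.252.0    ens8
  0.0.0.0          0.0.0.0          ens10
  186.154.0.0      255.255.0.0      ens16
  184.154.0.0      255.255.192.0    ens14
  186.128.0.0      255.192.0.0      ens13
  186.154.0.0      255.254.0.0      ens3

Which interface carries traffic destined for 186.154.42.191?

Routes whose prefix contains 186.154.42.191:
  0.0.0.0/0 (default, matches everything) -> ens10
  186.128.0.0/10 (186.128.0.0 - 186.191.255.255) -> ens13
  186.154.0.0/15 (186.154.0.0 - 186.155.255.255) -> ens3
  186.154.0.0/16 (186.154.0.0 - 186.154.255.255) -> ens16
More-specific entries that do NOT match:
  186.154.42.224/27 (186.154.42.224 - 186.154.42.255) does not contain 186.154.42.191
  186.154.42.192/26 (186.154.42.192 - 186.154.42.255) does not contain 186.154.42.191
  186.154.56.0/22 (186.154.56.0 - 186.154.59.255) does not contain 186.154.42.191
  186.158.0.0/18 (186.158.0.0 - 186.158.63.255) does not contain 186.154.42.191
  184.154.0.0/18 (184.154.0.0 - 184.154.63.255) does not contain 186.154.42.191
Longest matching prefix is /16 -> interface ens16.

ens16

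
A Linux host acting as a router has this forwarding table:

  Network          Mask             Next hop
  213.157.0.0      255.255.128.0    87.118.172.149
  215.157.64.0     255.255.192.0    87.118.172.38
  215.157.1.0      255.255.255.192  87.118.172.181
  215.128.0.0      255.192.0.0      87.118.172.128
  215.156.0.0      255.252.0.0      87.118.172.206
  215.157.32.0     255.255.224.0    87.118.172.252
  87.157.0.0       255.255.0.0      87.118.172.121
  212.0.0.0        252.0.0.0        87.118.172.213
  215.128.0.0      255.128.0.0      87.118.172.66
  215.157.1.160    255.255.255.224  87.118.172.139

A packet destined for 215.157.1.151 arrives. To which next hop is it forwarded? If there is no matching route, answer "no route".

Routes whose prefix contains 215.157.1.151:
  212.0.0.0/6 (212.0.0.0 - 215.255.255.255) -> 87.118.172.213
  215.128.0.0/9 (215.128.0.0 - 215.255.255.255) -> 87.118.172.66
  215.128.0.0/10 (215.128.0.0 - 215.191.255.255) -> 87.118.172.128
  215.156.0.0/14 (215.156.0.0 - 215.159.255.255) -> 87.118.172.206
More-specific entries that do NOT match:
  215.157.1.160/27 (215.157.1.160 - 215.157.1.191) does not contain 215.157.1.151
  215.157.1.0/26 (215.157.1.0 - 215.157.1.63) does not contain 215.157.1.151
  215.157.32.0/19 (215.157.32.0 - 215.157.63.255) does not contain 215.157.1.151
  215.157.64.0/18 (215.157.64.0 - 215.157.127.255) does not contain 215.157.1.151
  213.157.0.0/17 (213.157.0.0 - 213.157.127.255) does not contain 215.157.1.151
  87.157.0.0/16 (87.157.0.0 - 87.157.255.255) does not contain 215.157.1.151
Longest matching prefix is /14 -> next hop 87.118.172.206.

87.118.172.206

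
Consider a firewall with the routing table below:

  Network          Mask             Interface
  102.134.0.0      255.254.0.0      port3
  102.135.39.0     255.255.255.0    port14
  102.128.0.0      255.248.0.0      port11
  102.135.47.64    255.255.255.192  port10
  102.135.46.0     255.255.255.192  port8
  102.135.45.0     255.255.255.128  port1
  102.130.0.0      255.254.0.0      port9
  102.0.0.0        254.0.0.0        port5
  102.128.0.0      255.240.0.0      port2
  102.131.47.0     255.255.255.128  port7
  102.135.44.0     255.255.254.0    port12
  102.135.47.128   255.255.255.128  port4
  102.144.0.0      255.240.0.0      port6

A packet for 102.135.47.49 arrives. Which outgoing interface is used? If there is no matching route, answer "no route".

Routes whose prefix contains 102.135.47.49:
  102.0.0.0/7 (102.0.0.0 - 103.255.255.255) -> port5
  102.128.0.0/12 (102.128.0.0 - 102.143.255.255) -> port2
  102.128.0.0/13 (102.128.0.0 - 102.135.255.255) -> port11
  102.134.0.0/15 (102.134.0.0 - 102.135.255.255) -> port3
More-specific entries that do NOT match:
  102.135.47.64/26 (102.135.47.64 - 102.135.47.127) does not contain 102.135.47.49
  102.135.46.0/26 (102.135.46.0 - 102.135.46.63) does not contain 102.135.47.49
  102.135.45.0/25 (102.135.45.0 - 102.135.45.127) does not contain 102.135.47.49
  102.131.47.0/25 (102.131.47.0 - 102.131.47.127) does not contain 102.135.47.49
  102.135.47.128/25 (102.135.47.128 - 102.135.47.255) does not contain 102.135.47.49
  102.135.39.0/24 (102.135.39.0 - 102.135.39.255) does not contain 102.135.47.49
  102.135.44.0/23 (102.135.44.0 - 102.135.45.255) does not contain 102.135.47.49
Longest matching prefix is /15 -> interface port3.

port3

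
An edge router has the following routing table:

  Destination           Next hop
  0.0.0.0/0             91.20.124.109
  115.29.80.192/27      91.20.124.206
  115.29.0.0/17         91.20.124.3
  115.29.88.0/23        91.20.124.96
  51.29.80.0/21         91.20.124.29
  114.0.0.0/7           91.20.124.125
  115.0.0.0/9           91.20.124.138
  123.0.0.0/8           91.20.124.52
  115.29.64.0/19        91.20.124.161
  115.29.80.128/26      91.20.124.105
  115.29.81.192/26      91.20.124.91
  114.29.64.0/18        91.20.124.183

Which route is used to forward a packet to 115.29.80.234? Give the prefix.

115.29.64.0/19

Entries matching 115.29.80.234:
  0.0.0.0/0 (default, matches everything)
  114.0.0.0/7 (114.0.0.0 - 115.255.255.255)
  115.0.0.0/9 (115.0.0.0 - 115.127.255.255)
  115.29.0.0/17 (115.29.0.0 - 115.29.127.255)
  115.29.64.0/19 (115.29.64.0 - 115.29.95.255)
Most specific is 115.29.64.0/19.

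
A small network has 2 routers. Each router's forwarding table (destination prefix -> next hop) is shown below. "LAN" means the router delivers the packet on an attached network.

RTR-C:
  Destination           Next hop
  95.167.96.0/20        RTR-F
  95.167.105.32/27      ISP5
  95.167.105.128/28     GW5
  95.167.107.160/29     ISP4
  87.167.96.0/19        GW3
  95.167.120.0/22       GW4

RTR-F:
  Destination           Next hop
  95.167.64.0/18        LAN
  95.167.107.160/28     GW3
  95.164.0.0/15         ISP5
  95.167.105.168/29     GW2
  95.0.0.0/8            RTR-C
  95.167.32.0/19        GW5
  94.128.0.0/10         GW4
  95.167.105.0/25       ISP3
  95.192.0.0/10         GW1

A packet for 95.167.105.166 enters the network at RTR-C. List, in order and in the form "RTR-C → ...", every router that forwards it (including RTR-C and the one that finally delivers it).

At RTR-C: longest match for 95.167.105.166 is 95.167.96.0/20 -> RTR-F
At RTR-F: longest match for 95.167.105.166 is 95.167.64.0/18 -> LAN

RTR-C → RTR-F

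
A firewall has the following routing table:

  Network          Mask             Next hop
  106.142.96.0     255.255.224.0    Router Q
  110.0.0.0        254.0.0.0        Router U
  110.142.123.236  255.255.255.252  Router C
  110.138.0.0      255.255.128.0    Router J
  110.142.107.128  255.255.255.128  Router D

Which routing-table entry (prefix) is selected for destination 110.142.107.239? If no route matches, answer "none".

Entries matching 110.142.107.239:
  110.0.0.0/7 (110.0.0.0 - 111.255.255.255)
  110.142.107.128/25 (110.142.107.128 - 110.142.107.255)
Most specific is 110.142.107.128/25.

110.142.107.128/25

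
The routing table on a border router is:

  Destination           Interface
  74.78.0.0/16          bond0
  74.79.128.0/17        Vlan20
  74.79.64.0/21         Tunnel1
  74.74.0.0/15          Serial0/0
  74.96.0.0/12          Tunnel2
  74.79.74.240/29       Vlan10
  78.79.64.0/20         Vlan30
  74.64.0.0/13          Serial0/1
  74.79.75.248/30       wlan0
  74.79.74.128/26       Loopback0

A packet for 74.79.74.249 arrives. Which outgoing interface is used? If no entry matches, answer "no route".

No entry's prefix contains 74.79.74.249; there is no default route.

no route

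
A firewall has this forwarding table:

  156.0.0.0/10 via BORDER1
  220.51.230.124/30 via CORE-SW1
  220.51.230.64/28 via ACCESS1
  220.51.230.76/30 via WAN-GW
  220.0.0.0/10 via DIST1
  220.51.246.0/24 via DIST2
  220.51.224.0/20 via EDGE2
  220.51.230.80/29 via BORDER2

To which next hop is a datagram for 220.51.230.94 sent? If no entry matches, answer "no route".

EDGE2

Routes whose prefix contains 220.51.230.94:
  220.0.0.0/10 (220.0.0.0 - 220.63.255.255) -> DIST1
  220.51.224.0/20 (220.51.224.0 - 220.51.239.255) -> EDGE2
More-specific entries that do NOT match:
  220.51.230.124/30 (220.51.230.124 - 220.51.230.127) does not contain 220.51.230.94
  220.51.230.76/30 (220.51.230.76 - 220.51.230.79) does not contain 220.51.230.94
  220.51.230.80/29 (220.51.230.80 - 220.51.230.87) does not contain 220.51.230.94
  220.51.230.64/28 (220.51.230.64 - 220.51.230.79) does not contain 220.51.230.94
  220.51.246.0/24 (220.51.246.0 - 220.51.246.255) does not contain 220.51.230.94
Longest matching prefix is /20 -> next hop EDGE2.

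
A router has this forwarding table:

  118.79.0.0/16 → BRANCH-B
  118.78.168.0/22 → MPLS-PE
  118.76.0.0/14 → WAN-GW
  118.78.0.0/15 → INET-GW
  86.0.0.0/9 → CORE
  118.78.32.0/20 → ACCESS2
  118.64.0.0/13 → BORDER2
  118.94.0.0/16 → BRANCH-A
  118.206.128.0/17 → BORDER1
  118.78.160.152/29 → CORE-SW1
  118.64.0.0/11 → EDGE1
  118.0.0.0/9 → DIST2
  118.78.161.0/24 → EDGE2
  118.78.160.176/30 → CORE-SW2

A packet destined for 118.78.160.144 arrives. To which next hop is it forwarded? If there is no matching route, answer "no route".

INET-GW

Routes whose prefix contains 118.78.160.144:
  118.0.0.0/9 (118.0.0.0 - 118.127.255.255) -> DIST2
  118.64.0.0/11 (118.64.0.0 - 118.95.255.255) -> EDGE1
  118.76.0.0/14 (118.76.0.0 - 118.79.255.255) -> WAN-GW
  118.78.0.0/15 (118.78.0.0 - 118.79.255.255) -> INET-GW
More-specific entries that do NOT match:
  118.78.160.176/30 (118.78.160.176 - 118.78.160.179) does not contain 118.78.160.144
  118.78.160.152/29 (118.78.160.152 - 118.78.160.159) does not contain 118.78.160.144
  118.78.161.0/24 (118.78.161.0 - 118.78.161.255) does not contain 118.78.160.144
  118.78.168.0/22 (118.78.168.0 - 118.78.171.255) does not contain 118.78.160.144
  118.78.32.0/20 (118.78.32.0 - 118.78.47.255) does not contain 118.78.160.144
  118.206.128.0/17 (118.206.128.0 - 118.206.255.255) does not contain 118.78.160.144
  118.79.0.0/16 (118.79.0.0 - 118.79.255.255) does not contain 118.78.160.144
  118.94.0.0/16 (118.94.0.0 - 118.94.255.255) does not contain 118.78.160.144
Longest matching prefix is /15 -> next hop INET-GW.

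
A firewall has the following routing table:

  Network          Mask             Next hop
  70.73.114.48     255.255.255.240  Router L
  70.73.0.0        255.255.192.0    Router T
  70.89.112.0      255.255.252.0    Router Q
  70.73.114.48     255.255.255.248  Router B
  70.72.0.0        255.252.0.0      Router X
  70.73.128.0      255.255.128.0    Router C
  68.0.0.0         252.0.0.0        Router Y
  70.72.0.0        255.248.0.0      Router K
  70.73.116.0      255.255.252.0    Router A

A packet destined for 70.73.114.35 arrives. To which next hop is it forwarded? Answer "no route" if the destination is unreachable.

Router X

Routes whose prefix contains 70.73.114.35:
  68.0.0.0/6 (68.0.0.0 - 71.255.255.255) -> Router Y
  70.72.0.0/13 (70.72.0.0 - 70.79.255.255) -> Router K
  70.72.0.0/14 (70.72.0.0 - 70.75.255.255) -> Router X
More-specific entries that do NOT match:
  70.73.114.48/29 (70.73.114.48 - 70.73.114.55) does not contain 70.73.114.35
  70.73.114.48/28 (70.73.114.48 - 70.73.114.63) does not contain 70.73.114.35
  70.89.112.0/22 (70.89.112.0 - 70.89.115.255) does not contain 70.73.114.35
  70.73.116.0/22 (70.73.116.0 - 70.73.119.255) does not contain 70.73.114.35
  70.73.0.0/18 (70.73.0.0 - 70.73.63.255) does not contain 70.73.114.35
  70.73.128.0/17 (70.73.128.0 - 70.73.255.255) does not contain 70.73.114.35
Longest matching prefix is /14 -> next hop Router X.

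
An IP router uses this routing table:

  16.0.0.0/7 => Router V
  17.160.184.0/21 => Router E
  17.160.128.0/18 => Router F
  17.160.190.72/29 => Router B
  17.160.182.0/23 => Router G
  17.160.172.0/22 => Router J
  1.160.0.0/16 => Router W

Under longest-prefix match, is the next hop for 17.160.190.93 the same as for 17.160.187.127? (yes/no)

yes

17.160.190.93: longest match 17.160.184.0/21 -> Router E
17.160.187.127: longest match 17.160.184.0/21 -> Router E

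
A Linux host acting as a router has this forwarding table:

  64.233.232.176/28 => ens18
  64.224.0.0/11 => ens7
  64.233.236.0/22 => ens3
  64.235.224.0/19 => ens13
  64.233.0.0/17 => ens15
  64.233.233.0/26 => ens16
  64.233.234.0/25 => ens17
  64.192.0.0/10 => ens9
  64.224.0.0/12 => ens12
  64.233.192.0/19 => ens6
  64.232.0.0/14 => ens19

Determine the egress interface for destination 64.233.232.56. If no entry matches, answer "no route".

Routes whose prefix contains 64.233.232.56:
  64.192.0.0/10 (64.192.0.0 - 64.255.255.255) -> ens9
  64.224.0.0/11 (64.224.0.0 - 64.255.255.255) -> ens7
  64.224.0.0/12 (64.224.0.0 - 64.239.255.255) -> ens12
  64.232.0.0/14 (64.232.0.0 - 64.235.255.255) -> ens19
More-specific entries that do NOT match:
  64.233.232.176/28 (64.233.232.176 - 64.233.232.191) does not contain 64.233.232.56
  64.233.233.0/26 (64.233.233.0 - 64.233.233.63) does not contain 64.233.232.56
  64.233.234.0/25 (64.233.234.0 - 64.233.234.127) does not contain 64.233.232.56
  64.233.236.0/22 (64.233.236.0 - 64.233.239.255) does not contain 64.233.232.56
  64.235.224.0/19 (64.235.224.0 - 64.235.255.255) does not contain 64.233.232.56
  64.233.192.0/19 (64.233.192.0 - 64.233.223.255) does not contain 64.233.232.56
  64.233.0.0/17 (64.233.0.0 - 64.233.127.255) does not contain 64.233.232.56
Longest matching prefix is /14 -> interface ens19.

ens19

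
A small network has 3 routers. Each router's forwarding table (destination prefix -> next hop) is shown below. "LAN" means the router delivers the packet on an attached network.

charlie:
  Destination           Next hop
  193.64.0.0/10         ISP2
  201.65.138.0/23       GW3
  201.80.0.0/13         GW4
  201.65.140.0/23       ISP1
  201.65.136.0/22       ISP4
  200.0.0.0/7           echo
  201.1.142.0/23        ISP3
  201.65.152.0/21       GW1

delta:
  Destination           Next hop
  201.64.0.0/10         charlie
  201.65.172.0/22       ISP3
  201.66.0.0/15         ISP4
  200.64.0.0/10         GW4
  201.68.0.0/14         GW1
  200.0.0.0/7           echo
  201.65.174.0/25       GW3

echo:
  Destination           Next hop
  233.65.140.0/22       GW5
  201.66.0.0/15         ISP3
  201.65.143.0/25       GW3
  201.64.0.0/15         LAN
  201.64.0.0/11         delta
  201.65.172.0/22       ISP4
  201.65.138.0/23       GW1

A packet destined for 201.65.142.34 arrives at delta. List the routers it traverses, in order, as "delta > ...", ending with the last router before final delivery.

At delta: longest match for 201.65.142.34 is 201.64.0.0/10 -> charlie
At charlie: longest match for 201.65.142.34 is 200.0.0.0/7 -> echo
At echo: longest match for 201.65.142.34 is 201.64.0.0/15 -> LAN

delta > charlie > echo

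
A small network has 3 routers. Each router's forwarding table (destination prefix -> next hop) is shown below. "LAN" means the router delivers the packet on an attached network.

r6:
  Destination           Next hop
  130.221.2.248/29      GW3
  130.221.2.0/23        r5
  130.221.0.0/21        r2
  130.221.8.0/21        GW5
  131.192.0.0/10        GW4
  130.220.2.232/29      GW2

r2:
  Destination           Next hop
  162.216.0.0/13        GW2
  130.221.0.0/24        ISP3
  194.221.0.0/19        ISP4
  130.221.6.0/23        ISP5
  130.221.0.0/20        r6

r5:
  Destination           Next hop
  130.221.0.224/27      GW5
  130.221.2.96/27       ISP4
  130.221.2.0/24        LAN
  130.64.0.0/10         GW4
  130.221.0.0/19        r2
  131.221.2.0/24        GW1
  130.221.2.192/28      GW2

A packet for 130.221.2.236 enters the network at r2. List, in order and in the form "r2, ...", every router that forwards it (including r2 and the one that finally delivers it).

r2, r6, r5

At r2: longest match for 130.221.2.236 is 130.221.0.0/20 -> r6
At r6: longest match for 130.221.2.236 is 130.221.2.0/23 -> r5
At r5: longest match for 130.221.2.236 is 130.221.2.0/24 -> LAN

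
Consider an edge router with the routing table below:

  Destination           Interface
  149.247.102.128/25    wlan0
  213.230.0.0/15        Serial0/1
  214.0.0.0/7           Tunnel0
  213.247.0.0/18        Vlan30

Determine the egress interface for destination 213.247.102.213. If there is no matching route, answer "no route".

no route

No entry's prefix contains 213.247.102.213; there is no default route.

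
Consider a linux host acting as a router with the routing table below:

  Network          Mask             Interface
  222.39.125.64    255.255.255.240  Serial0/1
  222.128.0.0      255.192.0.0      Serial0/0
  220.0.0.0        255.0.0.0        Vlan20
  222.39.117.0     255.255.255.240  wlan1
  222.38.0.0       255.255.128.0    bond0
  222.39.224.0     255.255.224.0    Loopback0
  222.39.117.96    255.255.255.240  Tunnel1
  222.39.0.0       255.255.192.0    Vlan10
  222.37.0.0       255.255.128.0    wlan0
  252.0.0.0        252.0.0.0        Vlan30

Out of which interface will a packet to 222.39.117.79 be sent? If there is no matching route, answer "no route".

no route

No entry's prefix contains 222.39.117.79; there is no default route.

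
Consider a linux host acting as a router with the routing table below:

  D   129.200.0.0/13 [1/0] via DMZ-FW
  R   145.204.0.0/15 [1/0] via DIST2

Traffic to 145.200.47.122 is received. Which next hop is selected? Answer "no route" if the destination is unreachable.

No entry's prefix contains 145.200.47.122; there is no default route.

no route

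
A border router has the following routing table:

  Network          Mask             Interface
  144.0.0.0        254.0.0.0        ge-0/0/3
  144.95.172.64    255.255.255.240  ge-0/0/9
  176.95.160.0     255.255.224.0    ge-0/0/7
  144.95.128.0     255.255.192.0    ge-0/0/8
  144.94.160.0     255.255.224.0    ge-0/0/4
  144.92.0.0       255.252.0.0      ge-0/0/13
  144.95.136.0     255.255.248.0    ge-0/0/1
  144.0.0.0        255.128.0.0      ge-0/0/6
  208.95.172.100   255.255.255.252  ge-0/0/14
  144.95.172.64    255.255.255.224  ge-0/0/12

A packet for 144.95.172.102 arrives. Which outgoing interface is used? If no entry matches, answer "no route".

Routes whose prefix contains 144.95.172.102:
  144.0.0.0/7 (144.0.0.0 - 145.255.255.255) -> ge-0/0/3
  144.0.0.0/9 (144.0.0.0 - 144.127.255.255) -> ge-0/0/6
  144.92.0.0/14 (144.92.0.0 - 144.95.255.255) -> ge-0/0/13
  144.95.128.0/18 (144.95.128.0 - 144.95.191.255) -> ge-0/0/8
More-specific entries that do NOT match:
  208.95.172.100/30 (208.95.172.100 - 208.95.172.103) does not contain 144.95.172.102
  144.95.172.64/28 (144.95.172.64 - 144.95.172.79) does not contain 144.95.172.102
  144.95.172.64/27 (144.95.172.64 - 144.95.172.95) does not contain 144.95.172.102
  144.95.136.0/21 (144.95.136.0 - 144.95.143.255) does not contain 144.95.172.102
  176.95.160.0/19 (176.95.160.0 - 176.95.191.255) does not contain 144.95.172.102
  144.94.160.0/19 (144.94.160.0 - 144.94.191.255) does not contain 144.95.172.102
Longest matching prefix is /18 -> interface ge-0/0/8.

ge-0/0/8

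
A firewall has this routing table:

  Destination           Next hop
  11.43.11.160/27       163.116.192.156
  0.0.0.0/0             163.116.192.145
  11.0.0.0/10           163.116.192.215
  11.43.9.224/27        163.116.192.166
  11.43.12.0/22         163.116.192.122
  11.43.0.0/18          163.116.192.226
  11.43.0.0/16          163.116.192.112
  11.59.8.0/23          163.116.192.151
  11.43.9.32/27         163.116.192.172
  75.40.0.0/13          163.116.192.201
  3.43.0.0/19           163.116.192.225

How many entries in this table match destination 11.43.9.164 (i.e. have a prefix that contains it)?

Prefixes containing 11.43.9.164:
  0.0.0.0/0 (default, matches everything)
  11.0.0.0/10 (11.0.0.0 - 11.63.255.255)
  11.43.0.0/16 (11.43.0.0 - 11.43.255.255)
  11.43.0.0/18 (11.43.0.0 - 11.43.63.255)
Total matching entries: 4.

4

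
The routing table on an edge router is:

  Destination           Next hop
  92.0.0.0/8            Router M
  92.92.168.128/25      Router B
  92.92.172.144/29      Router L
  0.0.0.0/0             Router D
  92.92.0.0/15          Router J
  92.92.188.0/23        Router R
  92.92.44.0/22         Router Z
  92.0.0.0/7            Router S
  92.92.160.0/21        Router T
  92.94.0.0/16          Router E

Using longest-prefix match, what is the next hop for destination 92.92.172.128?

Routes whose prefix contains 92.92.172.128:
  0.0.0.0/0 (default, matches everything) -> Router D
  92.0.0.0/7 (92.0.0.0 - 93.255.255.255) -> Router S
  92.0.0.0/8 (92.0.0.0 - 92.255.255.255) -> Router M
  92.92.0.0/15 (92.92.0.0 - 92.93.255.255) -> Router J
More-specific entries that do NOT match:
  92.92.172.144/29 (92.92.172.144 - 92.92.172.151) does not contain 92.92.172.128
  92.92.168.128/25 (92.92.168.128 - 92.92.168.255) does not contain 92.92.172.128
  92.92.188.0/23 (92.92.188.0 - 92.92.189.255) does not contain 92.92.172.128
  92.92.44.0/22 (92.92.44.0 - 92.92.47.255) does not contain 92.92.172.128
  92.92.160.0/21 (92.92.160.0 - 92.92.167.255) does not contain 92.92.172.128
  92.94.0.0/16 (92.94.0.0 - 92.94.255.255) does not contain 92.92.172.128
Longest matching prefix is /15 -> next hop Router J.

Router J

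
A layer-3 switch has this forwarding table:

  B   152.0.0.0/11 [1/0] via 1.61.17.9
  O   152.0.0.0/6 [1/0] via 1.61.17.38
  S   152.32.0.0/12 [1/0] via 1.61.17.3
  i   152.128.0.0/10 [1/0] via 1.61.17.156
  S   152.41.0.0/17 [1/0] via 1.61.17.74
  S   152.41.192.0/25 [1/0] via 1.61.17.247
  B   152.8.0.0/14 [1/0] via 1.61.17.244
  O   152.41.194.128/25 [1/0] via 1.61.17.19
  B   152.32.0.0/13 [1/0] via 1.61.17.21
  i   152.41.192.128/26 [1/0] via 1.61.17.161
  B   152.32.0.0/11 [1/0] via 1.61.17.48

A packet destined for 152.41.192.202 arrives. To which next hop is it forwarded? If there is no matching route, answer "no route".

1.61.17.3

Routes whose prefix contains 152.41.192.202:
  152.0.0.0/6 (152.0.0.0 - 155.255.255.255) -> 1.61.17.38
  152.32.0.0/11 (152.32.0.0 - 152.63.255.255) -> 1.61.17.48
  152.32.0.0/12 (152.32.0.0 - 152.47.255.255) -> 1.61.17.3
More-specific entries that do NOT match:
  152.41.192.128/26 (152.41.192.128 - 152.41.192.191) does not contain 152.41.192.202
  152.41.192.0/25 (152.41.192.0 - 152.41.192.127) does not contain 152.41.192.202
  152.41.194.128/25 (152.41.194.128 - 152.41.194.255) does not contain 152.41.192.202
  152.41.0.0/17 (152.41.0.0 - 152.41.127.255) does not contain 152.41.192.202
  152.8.0.0/14 (152.8.0.0 - 152.11.255.255) does not contain 152.41.192.202
  152.32.0.0/13 (152.32.0.0 - 152.39.255.255) does not contain 152.41.192.202
Longest matching prefix is /12 -> next hop 1.61.17.3.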